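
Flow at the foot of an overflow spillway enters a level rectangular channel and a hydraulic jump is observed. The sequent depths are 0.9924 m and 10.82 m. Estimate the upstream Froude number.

Fr₁ = 8.055

For a rectangular channel the momentum equation gives q² = ½·g·y₁·y₂·(y₁ + y₂) = ½×9.81×0.9924×10.82×11.81 = 622.1.
q = √622.1 = 24.94 m²/s.
V₁ = q/y₁ = 25.13 m/s; Fr₁ = V₁/√(g·y₁) = 8.055.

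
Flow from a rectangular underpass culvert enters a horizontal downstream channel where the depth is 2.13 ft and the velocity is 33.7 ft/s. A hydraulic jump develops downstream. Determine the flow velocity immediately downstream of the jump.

Fr₁ = V₁/√(g·y₁) = 33.7/√(32.2×2.13) = 4.07.
Bélanger equation: y₂/y₁ = ½[√(1 + 8Fr₁²) − 1] = ½[√133.5 − 1] = 5.28.
y₂ = 5.28 × 2.13 = 11.2 ft.
q = V₁·y₁ = 33.7 × 2.13 = 71.8 ft²/s.
V₂ = q/y₂ = 71.8/11.2 = 6.39 ft/s.

V₂ = 6.39 ft/s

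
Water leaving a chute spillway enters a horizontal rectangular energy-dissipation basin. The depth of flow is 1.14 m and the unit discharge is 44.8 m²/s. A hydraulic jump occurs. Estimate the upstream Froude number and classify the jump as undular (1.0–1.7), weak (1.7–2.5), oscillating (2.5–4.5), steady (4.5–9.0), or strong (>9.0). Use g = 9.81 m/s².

V₁ = q/y₁ = 44.8/1.14 = 39.3 m/s. Fr₁ = V₁/√(g·y₁) = 39.3/√(9.81×1.14) = 11.8.
Fr₁ = 11.8 lies in the strong range.

Fr₁ = 11.8; strong jump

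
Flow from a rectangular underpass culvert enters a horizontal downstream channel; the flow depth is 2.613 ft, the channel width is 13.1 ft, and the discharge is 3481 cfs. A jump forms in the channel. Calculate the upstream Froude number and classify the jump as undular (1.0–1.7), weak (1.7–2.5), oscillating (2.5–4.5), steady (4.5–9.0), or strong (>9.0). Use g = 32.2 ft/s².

q = Q/b = 3481/13.1 = 265.7 ft²/s; V₁ = q/y₁ = 101.7 ft/s. Fr₁ = V₁/√(g·y₁) = 11.09.
Fr₁ = 11.09 lies in the strong range.

Fr₁ = 11.09; strong jump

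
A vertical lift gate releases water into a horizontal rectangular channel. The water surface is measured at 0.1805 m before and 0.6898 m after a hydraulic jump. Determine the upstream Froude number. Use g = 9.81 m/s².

For a rectangular channel the momentum equation gives q² = ½·g·y₁·y₂·(y₁ + y₂) = ½×9.81×0.1805×0.6898×0.8703 = 0.5315.
q = √0.5315 = 0.7290 m²/s.
V₁ = q/y₁ = 4.039 m/s; Fr₁ = V₁/√(g·y₁) = 3.035.

Fr₁ = 3.035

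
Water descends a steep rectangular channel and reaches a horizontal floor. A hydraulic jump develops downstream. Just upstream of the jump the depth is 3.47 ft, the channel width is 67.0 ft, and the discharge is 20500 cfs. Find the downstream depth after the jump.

y₂ = 39.2 ft

q = Q/b = 20500/67.0 = 306 ft²/s; V₁ = q/y₁ = 88.2 ft/s. Fr₁ = V₁/√(g·y₁) = 8.34.
From the momentum equation for a rectangular channel, y₂/y₁ = ½[√(1 + 8Fr₁²) − 1] = ½[√557.7 − 1] = 11.3.
y₂ = 11.3 × 3.47 = 39.2 ft.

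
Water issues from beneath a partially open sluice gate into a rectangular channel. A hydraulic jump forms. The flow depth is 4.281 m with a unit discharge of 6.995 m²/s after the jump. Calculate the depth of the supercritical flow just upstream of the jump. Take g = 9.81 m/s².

y₁ = 0.4886 m

V₂ = q/y₂ = 6.995/4.281 = 1.634 m/s; Fr₂ = V₂/√(g·y₂) = 0.2521.
Applying the sequent-depth relation in reverse, y₁/y₂ = ½[√(1 + 8Fr₂²) − 1] = ½[√1.5086 − 1] = 0.1141.
y₁ = 0.1141 × 4.281 = 0.4886 m.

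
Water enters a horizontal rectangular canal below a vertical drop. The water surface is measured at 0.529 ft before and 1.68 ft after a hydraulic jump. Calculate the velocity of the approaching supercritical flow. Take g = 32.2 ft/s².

For a rectangular channel the momentum equation gives q² = ½·g·y₁·y₂·(y₁ + y₂) = ½×32.2×0.529×1.68×2.21 = 31.6.
q = √31.6 = 5.62 ft²/s.
V₁ = q/y₁ = 5.62/0.529 = 10.6 ft/s.

V₁ = 10.6 ft/s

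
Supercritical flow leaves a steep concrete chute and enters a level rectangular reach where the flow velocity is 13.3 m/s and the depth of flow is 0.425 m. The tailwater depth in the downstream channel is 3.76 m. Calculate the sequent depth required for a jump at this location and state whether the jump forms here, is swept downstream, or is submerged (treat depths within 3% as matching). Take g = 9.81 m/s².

y₂ = 3.71 m; the jump forms here

Fr₁ = V₁/√(g·y₁) = 13.3/√(9.81×0.425) = 6.51.
Bélanger equation: y₂/y₁ = ½[√(1 + 8Fr₁²) − 1] = ½[√340.4 − 1] = 8.73.
y₂ = 8.73 × 0.425 = 3.71 m.
Tailwater y_tw = 3.76 m: y_tw ≈ y₂, so the jump forms here.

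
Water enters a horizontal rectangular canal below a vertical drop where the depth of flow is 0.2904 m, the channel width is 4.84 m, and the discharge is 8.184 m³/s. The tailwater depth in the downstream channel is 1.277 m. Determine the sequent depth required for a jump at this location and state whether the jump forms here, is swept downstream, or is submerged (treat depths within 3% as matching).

y₂ = 1.279 m; the jump forms here

q = Q/b = 8.184/4.84 = 1.691 m²/s; V₁ = q/y₁ = 5.823 m/s. Fr₁ = V₁/√(g·y₁) = 3.450.
Sequent-depth ratio: y₂/y₁ = ½[√(1 + 8Fr₁²) − 1] = ½[√96.208 − 1] = 4.404.
y₂ = 4.404 × 0.2904 = 1.279 m.
Tailwater y_tw = 1.277 m: y_tw ≈ y₂, so the jump forms here.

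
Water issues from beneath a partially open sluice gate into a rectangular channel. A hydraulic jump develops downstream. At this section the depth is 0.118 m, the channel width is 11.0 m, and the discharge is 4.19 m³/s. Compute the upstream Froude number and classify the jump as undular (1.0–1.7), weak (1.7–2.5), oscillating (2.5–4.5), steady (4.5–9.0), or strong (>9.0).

q = Q/b = 4.19/11.0 = 0.381 m²/s; V₁ = q/y₁ = 3.23 m/s. Fr₁ = V₁/√(g·y₁) = 3.00.
Fr₁ = 3.00 lies in the oscillating range.

Fr₁ = 3.00; oscillating jump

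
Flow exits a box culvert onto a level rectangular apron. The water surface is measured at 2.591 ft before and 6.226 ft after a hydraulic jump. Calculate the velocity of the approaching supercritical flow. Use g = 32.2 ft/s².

For a rectangular channel the momentum equation gives q² = ½·g·y₁·y₂·(y₁ + y₂) = ½×32.2×2.591×6.226×8.817 = 2290.
q = √2290 = 47.85 ft²/s.
V₁ = q/y₁ = 47.85/2.591 = 18.47 ft/s.

V₁ = 18.47 ft/s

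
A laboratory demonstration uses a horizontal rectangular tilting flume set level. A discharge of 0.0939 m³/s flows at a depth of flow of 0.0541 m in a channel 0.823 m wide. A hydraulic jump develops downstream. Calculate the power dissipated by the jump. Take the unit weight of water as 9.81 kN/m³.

q = Q/b = 0.0939/0.823 = 0.114 m²/s; V₁ = q/y₁ = 2.11 m/s. Fr₁ = V₁/√(g·y₁) = 2.89.
By Bélanger, y₂/y₁ = ½[√(1 + 8Fr₁²) − 1] = ½[√68.04 − 1] = 3.62.
y₂ = 3.62 × 0.0541 = 0.196 m.
Head loss: ΔE = (y₂ − y₁)³/(4y₁y₂) = (0.196 − 0.0541)³/(4×0.0541×0.196) = 0.00286/0.0424 = 0.0675 m.
P = γ·Q·ΔE = 9.81 × 0.0939 × 0.0675 = 0.0621 kW.

P = 0.0621 kW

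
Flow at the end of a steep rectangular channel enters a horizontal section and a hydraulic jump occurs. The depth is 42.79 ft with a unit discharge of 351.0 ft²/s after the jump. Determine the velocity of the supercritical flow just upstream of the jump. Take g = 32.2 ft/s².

V₁ = 91.51 ft/s

V₂ = q/y₂ = 351.0/42.79 = 8.203 ft/s; Fr₂ = V₂/√(g·y₂) = 0.2210.
The Bélanger relation is symmetric: y₁/y₂ = ½[√(1 + 8Fr₂²) − 1] = ½[√1.3907 − 1] = 0.08964.
y₁ = 0.08964 × 42.79 = 3.836 ft.
V₁ = q/y₁ = 351.0/3.836 = 91.51 ft/s.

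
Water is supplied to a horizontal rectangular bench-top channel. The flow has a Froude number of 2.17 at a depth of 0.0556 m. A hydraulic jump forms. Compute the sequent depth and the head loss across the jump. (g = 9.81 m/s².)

y₂ = 0.145 m; ΔE = 0.0222 m

Fr₁ = 2.17 (given).
Conjugate-depth relation: y₂/y₁ = ½[√(1 + 8Fr₁²) − 1] = ½[√38.67 − 1] = 2.61.
y₂ = 2.61 × 0.0556 = 0.145 m.
Head loss: ΔE = (y₂ − y₁)³/(4y₁y₂) = (0.145 − 0.0556)³/(4×0.0556×0.145) = 0.000716/0.0323 = 0.0222 m.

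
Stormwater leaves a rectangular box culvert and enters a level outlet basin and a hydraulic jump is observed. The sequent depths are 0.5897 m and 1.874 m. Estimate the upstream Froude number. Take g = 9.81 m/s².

Fr₁ = 2.577

For a rectangular channel the momentum equation gives q² = ½·g·y₁·y₂·(y₁ + y₂) = ½×9.81×0.5897×1.874×2.464 = 13.35.
q = √13.35 = 3.654 m²/s.
V₁ = q/y₁ = 6.197 m/s; Fr₁ = V₁/√(g·y₁) = 2.577.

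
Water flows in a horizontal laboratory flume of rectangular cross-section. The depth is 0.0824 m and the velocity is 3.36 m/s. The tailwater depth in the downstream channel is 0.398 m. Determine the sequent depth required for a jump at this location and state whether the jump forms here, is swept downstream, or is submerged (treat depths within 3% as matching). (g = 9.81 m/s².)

Fr₁ = V₁/√(g·y₁) = 3.36/√(9.81×0.0824) = 3.74.
Bélanger equation: y₂/y₁ = ½[√(1 + 8Fr₁²) − 1] = ½[√112.7 − 1] = 4.81.
y₂ = 4.81 × 0.0824 = 0.396 m.
Tailwater y_tw = 0.398 m: y_tw ≈ y₂, so the jump forms here.

y₂ = 0.396 m; the jump forms here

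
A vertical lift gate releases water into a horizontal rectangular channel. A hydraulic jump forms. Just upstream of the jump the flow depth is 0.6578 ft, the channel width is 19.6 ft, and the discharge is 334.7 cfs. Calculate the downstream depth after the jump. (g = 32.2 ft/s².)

q = Q/b = 334.7/19.6 = 17.08 ft²/s; V₁ = q/y₁ = 25.96 ft/s. Fr₁ = V₁/√(g·y₁) = 5.641.
Conjugate-depth relation: y₂/y₁ = ½[√(1 + 8Fr₁²) − 1] = ½[√255.54 − 1] = 7.493.
y₂ = 7.493 × 0.6578 = 4.929 ft.

y₂ = 4.929 ft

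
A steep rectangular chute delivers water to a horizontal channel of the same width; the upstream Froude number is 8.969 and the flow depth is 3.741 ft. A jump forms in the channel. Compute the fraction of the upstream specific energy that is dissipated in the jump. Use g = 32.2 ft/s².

Fr₁ = 8.969 (given).
Bélanger equation: y₂/y₁ = ½[√(1 + 8Fr₁²) − 1] = ½[√644.54 − 1] = 12.19.
y₂ = 12.19 × 3.741 = 45.62 ft.
E₁ = y₁(1 + Fr₁²/2) = 3.741×(1 + 8.969²/2) = 154.2 ft. ΔE = (y₂ − y₁)³/(4y₁y₂) = 107.6 ft. ΔE/E₁ = 107.6/154.2 = 0.698.

ΔE/E₁ = 0.698 (69.8%)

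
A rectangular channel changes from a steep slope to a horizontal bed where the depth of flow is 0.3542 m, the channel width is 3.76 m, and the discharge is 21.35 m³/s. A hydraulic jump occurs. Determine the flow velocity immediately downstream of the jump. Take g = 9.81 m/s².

V₂ = 1.373 m/s

q = Q/b = 21.35/3.76 = 5.678 m²/s; V₁ = q/y₁ = 16.03 m/s. Fr₁ = V₁/√(g·y₁) = 8.600.
Conjugate-depth relation: y₂/y₁ = ½[√(1 + 8Fr₁²) − 1] = ½[√592.69 − 1] = 11.67.
y₂ = 11.67 × 0.3542 = 4.134 m.
V₂ = q/y₂ = 5.678/4.134 = 1.373 m/s.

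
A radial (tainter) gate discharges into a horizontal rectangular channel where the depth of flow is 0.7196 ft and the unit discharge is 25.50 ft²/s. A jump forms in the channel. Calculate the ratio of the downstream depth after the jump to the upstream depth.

y₂/y₁ = 9.923

V₁ = q/y₁ = 25.50/0.7196 = 35.44 ft/s. Fr₁ = V₁/√(g·y₁) = 35.44/√(32.2×0.7196) = 7.362.
Bélanger equation: y₂/y₁ = ½[√(1 + 8Fr₁²) − 1] = ½[√434.55 − 1] = 9.923.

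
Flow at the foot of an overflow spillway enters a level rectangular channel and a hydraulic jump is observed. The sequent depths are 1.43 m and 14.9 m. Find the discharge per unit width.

q = 41.3 m²/s

For a rectangular channel the momentum equation gives q² = ½·g·y₁·y₂·(y₁ + y₂) = ½×9.81×1.43×14.9×16.3 = 1707.
q = √1707 = 41.3 m²/s.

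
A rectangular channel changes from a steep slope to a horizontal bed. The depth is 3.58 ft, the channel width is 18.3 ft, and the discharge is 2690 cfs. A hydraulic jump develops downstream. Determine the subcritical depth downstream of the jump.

q = Q/b = 2690/18.3 = 147 ft²/s; V₁ = q/y₁ = 41.1 ft/s. Fr₁ = V₁/√(g·y₁) = 3.82.
Bélanger equation: y₂/y₁ = ½[√(1 + 8Fr₁²) − 1] = ½[√118.0 − 1] = 4.93.
y₂ = 4.93 × 3.58 = 17.7 ft.

y₂ = 17.7 ft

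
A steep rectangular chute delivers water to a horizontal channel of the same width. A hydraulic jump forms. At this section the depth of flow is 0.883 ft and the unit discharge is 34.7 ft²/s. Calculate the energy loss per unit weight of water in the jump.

ΔE = 15.8 ft

V₁ = q/y₁ = 34.7/0.883 = 39.3 ft/s. Fr₁ = V₁/√(g·y₁) = 39.3/√(32.2×0.883) = 7.37.
Sequent-depth ratio: y₂/y₁ = ½[√(1 + 8Fr₁²) − 1] = ½[√435.5 − 1] = 9.93.
y₂ = 9.93 × 0.883 = 8.77 ft.
Head loss: ΔE = (y₂ − y₁)³/(4y₁y₂) = (8.77 − 0.883)³/(4×0.883×8.77) = 491/31.0 = 15.8 ft.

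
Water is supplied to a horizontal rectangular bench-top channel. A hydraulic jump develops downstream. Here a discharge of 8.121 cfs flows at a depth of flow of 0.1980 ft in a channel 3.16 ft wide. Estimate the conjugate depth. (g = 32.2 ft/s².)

y₂ = 1.344 ft

q = Q/b = 8.121/3.16 = 2.570 ft²/s; V₁ = q/y₁ = 12.98 ft/s. Fr₁ = V₁/√(g·y₁) = 5.140.
Bélanger equation: y₂/y₁ = ½[√(1 + 8Fr₁²) − 1] = ½[√212.39 − 1] = 6.787.
y₂ = 6.787 × 0.1980 = 1.344 ft.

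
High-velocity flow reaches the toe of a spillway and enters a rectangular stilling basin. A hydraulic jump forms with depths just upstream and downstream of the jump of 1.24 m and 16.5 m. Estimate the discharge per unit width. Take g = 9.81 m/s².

q = 42.2 m²/s

For a rectangular channel the momentum equation gives q² = ½·g·y₁·y₂·(y₁ + y₂) = ½×9.81×1.24×16.5×17.7 = 1780.
q = √1780 = 42.2 m²/s.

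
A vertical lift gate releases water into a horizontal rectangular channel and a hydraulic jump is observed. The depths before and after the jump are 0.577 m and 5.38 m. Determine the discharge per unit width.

q = 9.52 m²/s

For a rectangular channel the momentum equation gives q² = ½·g·y₁·y₂·(y₁ + y₂) = ½×9.81×0.577×5.38×5.96 = 90.7.
q = √90.7 = 9.52 m²/s.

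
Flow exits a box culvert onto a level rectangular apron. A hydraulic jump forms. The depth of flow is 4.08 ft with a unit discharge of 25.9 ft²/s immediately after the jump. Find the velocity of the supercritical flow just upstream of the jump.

V₁ = 14.8 ft/s

V₂ = q/y₂ = 25.9/4.08 = 6.35 ft/s; Fr₂ = V₂/√(g·y₂) = 0.554.
The Bélanger relation is symmetric: y₁/y₂ = ½[√(1 + 8Fr₂²) − 1] = ½[√3.454 − 1] = 0.429.
y₁ = 0.429 × 4.08 = 1.75 ft.
V₁ = q/y₁ = 25.9/1.75 = 14.8 ft/s.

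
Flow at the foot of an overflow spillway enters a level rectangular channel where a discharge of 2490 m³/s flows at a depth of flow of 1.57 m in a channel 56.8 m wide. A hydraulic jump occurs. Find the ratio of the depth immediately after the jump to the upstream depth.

y₂/y₁ = 9.57

q = Q/b = 2490/56.8 = 43.8 m²/s; V₁ = q/y₁ = 27.9 m/s. Fr₁ = V₁/√(g·y₁) = 7.11.
Conjugate-depth relation: y₂/y₁ = ½[√(1 + 8Fr₁²) − 1] = ½[√406.0 − 1] = 9.57.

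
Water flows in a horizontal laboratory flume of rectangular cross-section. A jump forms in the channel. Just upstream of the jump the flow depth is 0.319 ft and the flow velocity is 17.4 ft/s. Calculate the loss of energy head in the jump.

ΔE = 2.63 ft

Fr₁ = V₁/√(g·y₁) = 17.4/√(32.2×0.319) = 5.43.
From the momentum equation for a rectangular channel, y₂/y₁ = ½[√(1 + 8Fr₁²) − 1] = ½[√236.8 − 1] = 7.19.
y₂ = 7.19 × 0.319 = 2.29 ft.
Head loss: ΔE = (y₂ − y₁)³/(4y₁y₂) = (2.29 − 0.319)³/(4×0.319×2.29) = 7.71/2.93 = 2.63 ft.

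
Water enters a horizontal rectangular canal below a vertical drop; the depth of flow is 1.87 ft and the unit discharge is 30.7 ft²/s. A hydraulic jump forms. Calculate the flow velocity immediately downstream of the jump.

V₂ = 6.48 ft/s

V₁ = q/y₁ = 30.7/1.87 = 16.4 ft/s. Fr₁ = V₁/√(g·y₁) = 16.4/√(32.2×1.87) = 2.12.
Bélanger equation: y₂/y₁ = ½[√(1 + 8Fr₁²) − 1] = ½[√36.81 − 1] = 2.53.
y₂ = 2.53 × 1.87 = 4.74 ft.
V₂ = q/y₂ = 30.7/4.74 = 6.48 ft/s.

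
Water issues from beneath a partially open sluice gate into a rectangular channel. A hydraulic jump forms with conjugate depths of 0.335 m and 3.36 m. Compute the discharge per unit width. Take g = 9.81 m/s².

For a rectangular channel the momentum equation gives q² = ½·g·y₁·y₂·(y₁ + y₂) = ½×9.81×0.335×3.36×3.69 = 20.4.
q = √20.4 = 4.52 m²/s.

q = 4.52 m²/s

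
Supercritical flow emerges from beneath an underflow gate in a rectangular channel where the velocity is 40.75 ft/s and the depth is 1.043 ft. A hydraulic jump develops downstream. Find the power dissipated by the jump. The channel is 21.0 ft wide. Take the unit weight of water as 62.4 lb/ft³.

P = 1689 hp

Fr₁ = V₁/√(g·y₁) = 40.75/√(32.2×1.043) = 7.032.
Bélanger equation: y₂/y₁ = ½[√(1 + 8Fr₁²) − 1] = ½[√396.55 − 1] = 9.457.
y₂ = 9.457 × 1.043 = 9.863 ft.
q = V₁·y₁ = 40.75 × 1.043 = 42.50 ft²/s. V₂ = q/y₂ = 42.50/9.863 = 4.309 ft/s. E₁ = y₁ + V₁²/2g = 26.83 ft; E₂ = y₂ + V₂²/2g = 10.15 ft. ΔE = E₁ − E₂ = 16.68 ft.
Q = q·b = 42.50 × 21.0 = 892.5 cfs. P = γ·Q·ΔE/550 = 62.4 × 892.5 × 16.68 / 550 = 1689 hp.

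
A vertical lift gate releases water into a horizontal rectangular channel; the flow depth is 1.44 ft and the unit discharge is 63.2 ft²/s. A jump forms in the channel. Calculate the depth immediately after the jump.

y₂ = 12.4 ft

V₁ = q/y₁ = 63.2/1.44 = 43.9 ft/s. Fr₁ = V₁/√(g·y₁) = 43.9/√(32.2×1.44) = 6.45.
Conjugate-depth relation: y₂/y₁ = ½[√(1 + 8Fr₁²) − 1] = ½[√333.3 − 1] = 8.63.
y₂ = 8.63 × 1.44 = 12.4 ft.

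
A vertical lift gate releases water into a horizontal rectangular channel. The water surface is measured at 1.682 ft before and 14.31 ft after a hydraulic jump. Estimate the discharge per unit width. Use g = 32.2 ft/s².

For a rectangular channel the momentum equation gives q² = ½·g·y₁·y₂·(y₁ + y₂) = ½×32.2×1.682×14.31×15.99 = 6197.
q = √6197 = 78.72 ft²/s.

q = 78.72 ft²/s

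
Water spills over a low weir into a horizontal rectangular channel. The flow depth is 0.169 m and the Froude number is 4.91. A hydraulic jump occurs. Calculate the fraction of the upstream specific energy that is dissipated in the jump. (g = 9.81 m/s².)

ΔE/E₁ = 0.483 (48.3%)

Fr₁ = 4.91 (given).
Bélanger equation: y₂/y₁ = ½[√(1 + 8Fr₁²) − 1] = ½[√193.9 − 1] = 6.46.
y₂ = 6.46 × 0.169 = 1.09 m.
E₁ = y₁(1 + Fr₁²/2) = 0.169×(1 + 4.91²/2) = 2.21 m. ΔE = (y₂ − y₁)³/(4y₁y₂) = 1.07 m. ΔE/E₁ = 1.07/2.21 = 0.483.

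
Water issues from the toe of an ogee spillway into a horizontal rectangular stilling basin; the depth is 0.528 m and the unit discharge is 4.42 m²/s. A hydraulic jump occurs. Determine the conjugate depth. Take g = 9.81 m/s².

V₁ = q/y₁ = 4.42/0.528 = 8.37 m/s. Fr₁ = V₁/√(g·y₁) = 8.37/√(9.81×0.528) = 3.68.
By Bélanger, y₂/y₁ = ½[√(1 + 8Fr₁²) − 1] = ½[√109.2 − 1] = 4.73.
y₂ = 4.73 × 0.528 = 2.50 m.

y₂ = 2.50 m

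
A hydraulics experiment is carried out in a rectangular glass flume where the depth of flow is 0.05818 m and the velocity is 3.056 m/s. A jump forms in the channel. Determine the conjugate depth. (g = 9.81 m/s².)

Fr₁ = V₁/√(g·y₁) = 3.056/√(9.81×0.05818) = 4.045.
From the momentum equation for a rectangular channel, y₂/y₁ = ½[√(1 + 8Fr₁²) − 1] = ½[√131.90 − 1] = 5.242.
y₂ = 5.242 × 0.05818 = 0.3050 m.

y₂ = 0.3050 m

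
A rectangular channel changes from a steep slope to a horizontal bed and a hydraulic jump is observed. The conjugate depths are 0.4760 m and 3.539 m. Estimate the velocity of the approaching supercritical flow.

V₁ = 12.10 m/s

For a rectangular channel the momentum equation gives q² = ½·g·y₁·y₂·(y₁ + y₂) = ½×9.81×0.4760×3.539×4.015 = 33.18.
q = √33.18 = 5.760 m²/s.
V₁ = q/y₁ = 5.760/0.4760 = 12.10 m/s.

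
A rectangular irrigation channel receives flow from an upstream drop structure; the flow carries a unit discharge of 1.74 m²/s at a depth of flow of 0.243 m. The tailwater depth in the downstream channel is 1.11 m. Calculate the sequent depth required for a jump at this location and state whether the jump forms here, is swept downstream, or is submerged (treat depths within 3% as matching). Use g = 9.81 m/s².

V₁ = q/y₁ = 1.74/0.243 = 7.16 m/s. Fr₁ = V₁/√(g·y₁) = 7.16/√(9.81×0.243) = 4.64.
Sequent-depth ratio: y₂/y₁ = ½[√(1 + 8Fr₁²) − 1] = ½[√173.1 − 1] = 6.08.
y₂ = 6.08 × 0.243 = 1.48 m.
Tailwater y_tw = 1.11 m: y_tw < y₂, so the jump is swept downstream.

y₂ = 1.48 m; the jump is swept downstream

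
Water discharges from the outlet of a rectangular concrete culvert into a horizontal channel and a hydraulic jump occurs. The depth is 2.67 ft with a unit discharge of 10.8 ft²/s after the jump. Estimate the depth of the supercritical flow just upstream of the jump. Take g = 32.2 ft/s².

y₁ = 0.785 ft

V₂ = q/y₂ = 10.8/2.67 = 4.04 ft/s; Fr₂ = V₂/√(g·y₂) = 0.436.
Applying the sequent-depth relation in reverse, y₁/y₂ = ½[√(1 + 8Fr₂²) − 1] = ½[√2.522 − 1] = 0.294.
y₁ = 0.294 × 2.67 = 0.785 ft.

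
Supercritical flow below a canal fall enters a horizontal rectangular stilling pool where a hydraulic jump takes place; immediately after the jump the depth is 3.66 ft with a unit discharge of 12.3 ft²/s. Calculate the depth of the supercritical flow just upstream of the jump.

y₁ = 0.602 ft

V₂ = q/y₂ = 12.3/3.66 = 3.36 ft/s; Fr₂ = V₂/√(g·y₂) = 0.310.
From the momentum equation (using Fr₂), y₁/y₂ = ½[√(1 + 8Fr₂²) − 1] = ½[√1.767 − 1] = 0.165.
y₁ = 0.165 × 3.66 = 0.602 ft.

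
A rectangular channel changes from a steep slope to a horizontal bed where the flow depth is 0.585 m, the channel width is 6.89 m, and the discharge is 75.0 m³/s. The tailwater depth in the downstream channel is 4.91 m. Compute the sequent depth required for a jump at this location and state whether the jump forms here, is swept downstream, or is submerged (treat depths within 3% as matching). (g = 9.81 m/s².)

q = Q/b = 75.0/6.89 = 10.9 m²/s; V₁ = q/y₁ = 18.6 m/s. Fr₁ = V₁/√(g·y₁) = 7.77.
Bélanger equation: y₂/y₁ = ½[√(1 + 8Fr₁²) − 1] = ½[√483.7 − 1] = 10.5.
y₂ = 10.5 × 0.585 = 6.14 m.
Tailwater y_tw = 4.91 m: y_tw < y₂, so the jump is swept downstream.

y₂ = 6.14 m; the jump is swept downstream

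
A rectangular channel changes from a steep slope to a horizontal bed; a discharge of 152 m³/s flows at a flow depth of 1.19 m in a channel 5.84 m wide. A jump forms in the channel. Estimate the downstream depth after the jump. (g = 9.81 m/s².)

q = Q/b = 152/5.84 = 26.0 m²/s; V₁ = q/y₁ = 21.9 m/s. Fr₁ = V₁/√(g·y₁) = 6.40.
Conjugate-depth relation: y₂/y₁ = ½[√(1 + 8Fr₁²) − 1] = ½[√328.8 − 1] = 8.57.
y₂ = 8.57 × 1.19 = 10.2 m.

y₂ = 10.2 m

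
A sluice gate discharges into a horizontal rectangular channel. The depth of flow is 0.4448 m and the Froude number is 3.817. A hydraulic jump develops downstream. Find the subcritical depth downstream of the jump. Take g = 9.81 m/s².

Fr₁ = 3.817 (given).
Conjugate-depth relation: y₂/y₁ = ½[√(1 + 8Fr₁²) − 1] = ½[√117.56 − 1] = 4.921.
y₂ = 4.921 × 0.4448 = 2.189 m.

y₂ = 2.189 m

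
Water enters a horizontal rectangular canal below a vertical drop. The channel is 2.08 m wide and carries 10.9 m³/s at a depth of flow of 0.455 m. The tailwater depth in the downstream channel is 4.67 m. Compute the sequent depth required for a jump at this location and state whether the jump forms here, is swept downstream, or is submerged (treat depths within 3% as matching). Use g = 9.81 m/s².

y₂ = 3.29 m; the jump is submerged

q = Q/b = 10.9/2.08 = 5.24 m²/s; V₁ = q/y₁ = 11.5 m/s. Fr₁ = V₁/√(g·y₁) = 5.45.
By Bélanger, y₂/y₁ = ½[√(1 + 8Fr₁²) − 1] = ½[√238.7 − 1] = 7.23.
y₂ = 7.23 × 0.455 = 3.29 m.
Tailwater y_tw = 4.67 m: y_tw > y₂, so the jump is submerged.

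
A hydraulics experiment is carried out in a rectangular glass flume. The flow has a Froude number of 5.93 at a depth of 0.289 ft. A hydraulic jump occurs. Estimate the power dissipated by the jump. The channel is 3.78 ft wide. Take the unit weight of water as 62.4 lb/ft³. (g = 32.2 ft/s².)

P = 6.74 hp

Fr₁ = 5.93 (given).
By Bélanger, y₂/y₁ = ½[√(1 + 8Fr₁²) − 1] = ½[√282.3 − 1] = 7.90.
y₂ = 7.90 × 0.289 = 2.28 ft.
Head loss: ΔE = (y₂ − y₁)³/(4y₁y₂) = (2.28 − 0.289)³/(4×0.289×2.28) = 7.93/2.64 = 3.01 ft.
V₁ = Fr₁·√(g·y₁) = 5.93×√(32.2×0.289) = 18.1 ft/s; q = V₁·y₁ = 5.23 ft²/s. Q = q·b = 5.23 × 3.78 = 19.8 cfs. P = γ·Q·ΔE/550 = 62.4 × 19.8 × 3.01 / 550 = 6.74 hp.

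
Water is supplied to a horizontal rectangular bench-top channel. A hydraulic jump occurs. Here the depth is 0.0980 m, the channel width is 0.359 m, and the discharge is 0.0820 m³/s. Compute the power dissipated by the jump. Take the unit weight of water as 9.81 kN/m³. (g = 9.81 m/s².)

q = Q/b = 0.0820/0.359 = 0.228 m²/s; V₁ = q/y₁ = 2.33 m/s. Fr₁ = V₁/√(g·y₁) = 2.38.
Bélanger equation: y₂/y₁ = ½[√(1 + 8Fr₁²) − 1] = ½[√46.20 − 1] = 2.90.
y₂ = 2.90 × 0.0980 = 0.284 m.
V₂ = q/y₂ = 0.228/0.284 = 0.804 m/s. E₁ = y₁ + V₁²/2g = 0.375 m; E₂ = y₂ + V₂²/2g = 0.317 m. ΔE = E₁ − E₂ = 0.0579 m.
P = γ·Q·ΔE = 9.81 × 0.0820 × 0.0579 = 0.0465 kW.

P = 0.0465 kW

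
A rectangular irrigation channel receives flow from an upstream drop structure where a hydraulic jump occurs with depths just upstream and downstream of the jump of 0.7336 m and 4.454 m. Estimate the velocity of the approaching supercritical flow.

V₁ = 12.43 m/s

For a rectangular channel the momentum equation gives q² = ½·g·y₁·y₂·(y₁ + y₂) = ½×9.81×0.7336×4.454×5.188 = 83.14.
q = √83.14 = 9.118 m²/s.
V₁ = q/y₁ = 9.118/0.7336 = 12.43 m/s.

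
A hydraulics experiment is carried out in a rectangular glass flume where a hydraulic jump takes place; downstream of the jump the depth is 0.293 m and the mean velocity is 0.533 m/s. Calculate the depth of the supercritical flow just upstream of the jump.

Fr₂ = V₂/√(g·y₂) = 0.533/√(9.81×0.293) = 0.314.
The Bélanger relation is symmetric: y₁/y₂ = ½[√(1 + 8Fr₂²) − 1] = ½[√1.791 − 1] = 0.169.
y₁ = 0.169 × 0.293 = 0.0495 m.

y₁ = 0.0495 m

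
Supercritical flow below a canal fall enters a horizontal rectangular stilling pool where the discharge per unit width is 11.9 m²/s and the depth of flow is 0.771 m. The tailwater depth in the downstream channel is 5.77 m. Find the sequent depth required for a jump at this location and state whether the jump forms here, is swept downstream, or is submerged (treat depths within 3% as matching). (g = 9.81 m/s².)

V₁ = q/y₁ = 11.9/0.771 = 15.4 m/s. Fr₁ = V₁/√(g·y₁) = 15.4/√(9.81×0.771) = 5.61.
Conjugate-depth relation: y₂/y₁ = ½[√(1 + 8Fr₁²) − 1] = ½[√253.0 − 1] = 7.45.
y₂ = 7.45 × 0.771 = 5.75 m.
Tailwater y_tw = 5.77 m: y_tw ≈ y₂, so the jump forms here.

y₂ = 5.75 m; the jump forms here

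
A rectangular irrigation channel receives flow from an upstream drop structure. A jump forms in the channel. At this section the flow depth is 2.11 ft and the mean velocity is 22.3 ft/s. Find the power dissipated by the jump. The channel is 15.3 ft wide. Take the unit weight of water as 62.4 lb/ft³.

Fr₁ = V₁/√(g·y₁) = 22.3/√(32.2×2.11) = 2.71.
By Bélanger, y₂/y₁ = ½[√(1 + 8Fr₁²) − 1] = ½[√59.55 − 1] = 3.36.
y₂ = 3.36 × 2.11 = 7.09 ft.
q = V₁·y₁ = 22.3 × 2.11 = 47.1 ft²/s. V₂ = q/y₂ = 47.1/7.09 = 6.64 ft/s. E₁ = y₁ + V₁²/2g = 9.83 ft; E₂ = y₂ + V₂²/2g = 7.77 ft. ΔE = E₁ − E₂ = 2.06 ft.
Q = q·b = 47.1 × 15.3 = 720 cfs. P = γ·Q·ΔE/550 = 62.4 × 720 × 2.06 / 550 = 168 hp.

P = 168 hp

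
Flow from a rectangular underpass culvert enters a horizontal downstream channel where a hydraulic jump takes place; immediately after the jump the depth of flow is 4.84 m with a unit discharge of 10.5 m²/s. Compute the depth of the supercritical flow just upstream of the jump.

y₁ = 0.820 m

V₂ = q/y₂ = 10.5/4.84 = 2.17 m/s; Fr₂ = V₂/√(g·y₂) = 0.315.
The Bélanger relation is symmetric: y₁/y₂ = ½[√(1 + 8Fr₂²) − 1] = ½[√1.793 − 1] = 0.170.
y₁ = 0.170 × 4.84 = 0.820 m.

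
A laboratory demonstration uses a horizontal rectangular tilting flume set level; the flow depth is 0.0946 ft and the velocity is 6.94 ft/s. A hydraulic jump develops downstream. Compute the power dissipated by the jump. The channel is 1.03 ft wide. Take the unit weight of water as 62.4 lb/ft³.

P = 0.0251 hp

Fr₁ = V₁/√(g·y₁) = 6.94/√(32.2×0.0946) = 3.98.
Conjugate-depth relation: y₂/y₁ = ½[√(1 + 8Fr₁²) − 1] = ½[√127.5 − 1] = 5.15.
y₂ = 5.15 × 0.0946 = 0.487 ft.
Head loss: ΔE = (y₂ − y₁)³/(4y₁y₂) = (0.487 − 0.0946)³/(4×0.0946×0.487) = 0.0603/0.184 = 0.327 ft.
q = V₁·y₁ = 6.94 × 0.0946 = 0.657 ft²/s. Q = q·b = 0.657 × 1.03 = 0.676 cfs. P = γ·Q·ΔE/550 = 62.4 × 0.676 × 0.327 / 550 = 0.0251 hp.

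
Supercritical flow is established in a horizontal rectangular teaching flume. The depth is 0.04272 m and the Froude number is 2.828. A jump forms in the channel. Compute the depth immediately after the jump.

y₂ = 0.1508 m

Fr₁ = 2.828 (given).
Conjugate-depth relation: y₂/y₁ = ½[√(1 + 8Fr₁²) − 1] = ½[√64.981 − 1] = 3.531.
y₂ = 3.531 × 0.04272 = 0.1508 m.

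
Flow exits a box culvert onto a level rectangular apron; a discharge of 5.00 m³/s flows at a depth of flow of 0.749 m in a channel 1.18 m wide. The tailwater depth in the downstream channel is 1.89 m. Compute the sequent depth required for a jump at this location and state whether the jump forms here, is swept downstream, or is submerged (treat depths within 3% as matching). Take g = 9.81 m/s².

q = Q/b = 5.00/1.18 = 4.24 m²/s; V₁ = q/y₁ = 5.66 m/s. Fr₁ = V₁/√(g·y₁) = 2.09.
Bélanger equation: y₂/y₁ = ½[√(1 + 8Fr₁²) − 1] = ½[√35.85 − 1] = 2.49.
y₂ = 2.49 × 0.749 = 1.87 m.
Tailwater y_tw = 1.89 m: y_tw ≈ y₂, so the jump forms here.

y₂ = 1.87 m; the jump forms here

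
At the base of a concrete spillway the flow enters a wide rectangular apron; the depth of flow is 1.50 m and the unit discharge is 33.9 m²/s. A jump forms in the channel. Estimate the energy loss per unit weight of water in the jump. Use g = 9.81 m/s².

ΔE = 15.3 m

V₁ = q/y₁ = 33.9/1.50 = 22.6 m/s. Fr₁ = V₁/√(g·y₁) = 22.6/√(9.81×1.50) = 5.89.
Conjugate-depth relation: y₂/y₁ = ½[√(1 + 8Fr₁²) − 1] = ½[√278.7 − 1] = 7.85.
y₂ = 7.85 × 1.50 = 11.8 m.
V₂ = q/y₂ = 33.9/11.8 = 2.88 m/s. E₁ = y₁ + V₁²/2g = 27.5 m; E₂ = y₂ + V₂²/2g = 12.2 m. ΔE = E₁ − E₂ = 15.3 m.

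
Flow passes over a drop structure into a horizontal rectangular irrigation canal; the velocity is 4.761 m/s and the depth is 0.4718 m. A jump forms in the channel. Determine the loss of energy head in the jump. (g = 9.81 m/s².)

ΔE = 0.2056 m

Fr₁ = V₁/√(g·y₁) = 4.761/√(9.81×0.4718) = 2.213.
From the momentum equation for a rectangular channel, y₂/y₁ = ½[√(1 + 8Fr₁²) − 1] = ½[√40.180 − 1] = 2.669.
y₂ = 2.669 × 0.4718 = 1.259 m.
q = V₁·y₁ = 4.761 × 0.4718 = 2.246 m²/s. V₂ = q/y₂ = 2.246/1.259 = 1.784 m/s. E₁ = y₁ + V₁²/2g = 1.627 m; E₂ = y₂ + V₂²/2g = 1.422 m. ΔE = E₁ − E₂ = 0.2056 m.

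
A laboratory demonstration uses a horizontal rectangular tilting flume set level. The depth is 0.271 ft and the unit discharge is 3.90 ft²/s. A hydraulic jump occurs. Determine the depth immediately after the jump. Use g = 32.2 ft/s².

y₂ = 1.74 ft

V₁ = q/y₁ = 3.90/0.271 = 14.4 ft/s. Fr₁ = V₁/√(g·y₁) = 14.4/√(32.2×0.271) = 4.87.
By Bélanger, y₂/y₁ = ½[√(1 + 8Fr₁²) − 1] = ½[√190.9 − 1] = 6.41.
y₂ = 6.41 × 0.271 = 1.74 ft.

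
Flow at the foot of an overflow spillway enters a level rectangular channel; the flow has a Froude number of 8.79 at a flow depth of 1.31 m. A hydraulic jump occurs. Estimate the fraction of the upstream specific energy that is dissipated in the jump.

Fr₁ = 8.79 (given).
From the momentum equation for a rectangular channel, y₂/y₁ = ½[√(1 + 8Fr₁²) − 1] = ½[√619.1 − 1] = 11.9.
y₂ = 11.9 × 1.31 = 15.6 m.
E₁ = y₁(1 + Fr₁²/2) = 1.31×(1 + 8.79²/2) = 51.9 m. ΔE = (y₂ − y₁)³/(4y₁y₂) = 35.9 m. ΔE/E₁ = 35.9/51.9 = 0.692.

ΔE/E₁ = 0.692 (69.2%)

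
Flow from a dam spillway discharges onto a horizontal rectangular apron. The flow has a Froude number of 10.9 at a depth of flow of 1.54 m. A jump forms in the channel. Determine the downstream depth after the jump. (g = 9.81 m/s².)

y₂ = 23.0 m

Fr₁ = 10.9 (given).
Conjugate-depth relation: y₂/y₁ = ½[√(1 + 8Fr₁²) − 1] = ½[√951.5 − 1] = 14.9.
y₂ = 14.9 × 1.54 = 23.0 m.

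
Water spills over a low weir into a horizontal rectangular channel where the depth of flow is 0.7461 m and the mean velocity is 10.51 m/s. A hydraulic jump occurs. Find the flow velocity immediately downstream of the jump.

Fr₁ = V₁/√(g·y₁) = 10.51/√(9.81×0.7461) = 3.885.
By Bélanger, y₂/y₁ = ½[√(1 + 8Fr₁²) − 1] = ½[√121.73 − 1] = 5.017.
y₂ = 5.017 × 0.7461 = 3.743 m.
q = V₁·y₁ = 10.51 × 0.7461 = 7.842 m²/s.
V₂ = q/y₂ = 7.842/3.743 = 2.095 m/s.

V₂ = 2.095 m/s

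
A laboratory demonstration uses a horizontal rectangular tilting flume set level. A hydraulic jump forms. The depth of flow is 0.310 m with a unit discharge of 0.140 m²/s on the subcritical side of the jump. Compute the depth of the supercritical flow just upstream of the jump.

V₂ = q/y₂ = 0.140/0.310 = 0.452 m/s; Fr₂ = V₂/√(g·y₂) = 0.259.
From the momentum equation (using Fr₂), y₁/y₂ = ½[√(1 + 8Fr₂²) − 1] = ½[√1.537 − 1] = 0.120.
y₁ = 0.120 × 0.310 = 0.0371 m.

y₁ = 0.0371 m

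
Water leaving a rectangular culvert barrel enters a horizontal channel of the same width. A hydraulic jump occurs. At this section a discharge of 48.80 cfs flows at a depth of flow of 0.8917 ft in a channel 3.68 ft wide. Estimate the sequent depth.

y₂ = 3.082 ft

q = Q/b = 48.80/3.68 = 13.26 ft²/s; V₁ = q/y₁ = 14.87 ft/s. Fr₁ = V₁/√(g·y₁) = 2.775.
Bélanger equation: y₂/y₁ = ½[√(1 + 8Fr₁²) − 1] = ½[√62.620 − 1] = 3.457.
y₂ = 3.457 × 0.8917 = 3.082 ft.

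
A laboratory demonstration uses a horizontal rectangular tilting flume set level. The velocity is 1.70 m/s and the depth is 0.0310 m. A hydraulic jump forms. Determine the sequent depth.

y₂ = 0.121 m

Fr₁ = V₁/√(g·y₁) = 1.70/√(9.81×0.0310) = 3.08.
Conjugate-depth relation: y₂/y₁ = ½[√(1 + 8Fr₁²) − 1] = ½[√77.03 − 1] = 3.89.
y₂ = 3.89 × 0.0310 = 0.121 m.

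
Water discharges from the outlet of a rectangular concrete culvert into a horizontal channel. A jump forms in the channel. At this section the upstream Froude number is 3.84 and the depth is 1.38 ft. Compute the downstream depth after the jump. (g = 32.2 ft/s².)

y₂ = 6.84 ft

Fr₁ = 3.84 (given).
From the momentum equation for a rectangular channel, y₂/y₁ = ½[√(1 + 8Fr₁²) − 1] = ½[√119.0 − 1] = 4.95.
y₂ = 4.95 × 1.38 = 6.84 ft.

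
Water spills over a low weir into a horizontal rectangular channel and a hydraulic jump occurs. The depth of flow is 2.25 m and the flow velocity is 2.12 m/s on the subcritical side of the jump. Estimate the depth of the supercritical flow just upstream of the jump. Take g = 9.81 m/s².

y₁ = 0.699 m

Fr₂ = V₂/√(g·y₂) = 2.12/√(9.81×2.25) = 0.451.
Since the conjugate-depth ratio holds either way, y₁/y₂ = ½[√(1 + 8Fr₂²) − 1] = ½[√2.629 − 1] = 0.311.
y₁ = 0.311 × 2.25 = 0.699 m.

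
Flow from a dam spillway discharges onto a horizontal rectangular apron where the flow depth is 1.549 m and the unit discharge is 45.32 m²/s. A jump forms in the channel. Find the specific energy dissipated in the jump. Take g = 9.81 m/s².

V₁ = q/y₁ = 45.32/1.549 = 29.26 m/s. Fr₁ = V₁/√(g·y₁) = 29.26/√(9.81×1.549) = 7.505.
Sequent-depth ratio: y₂/y₁ = ½[√(1 + 8Fr₁²) − 1] = ½[√451.66 − 1] = 10.13.
y₂ = 10.13 × 1.549 = 15.69 m.
V₂ = q/y₂ = 45.32/15.69 = 2.889 m/s. E₁ = y₁ + V₁²/2g = 45.18 m; E₂ = y₂ + V₂²/2g = 16.11 m. ΔE = E₁ − E₂ = 29.07 m.

ΔE = 29.07 m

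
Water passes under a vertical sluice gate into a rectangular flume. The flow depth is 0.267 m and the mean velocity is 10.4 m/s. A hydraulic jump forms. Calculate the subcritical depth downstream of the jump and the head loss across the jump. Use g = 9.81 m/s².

y₂ = 2.30 m; ΔE = 3.41 m

Fr₁ = V₁/√(g·y₁) = 10.4/√(9.81×0.267) = 6.43.
From the momentum equation for a rectangular channel, y₂/y₁ = ½[√(1 + 8Fr₁²) − 1] = ½[√331.4 − 1] = 8.60.
y₂ = 8.60 × 0.267 = 2.30 m.
q = V₁·y₁ = 10.4 × 0.267 = 2.78 m²/s. V₂ = q/y₂ = 2.78/2.30 = 1.21 m/s. E₁ = y₁ + V₁²/2g = 5.78 m; E₂ = y₂ + V₂²/2g = 2.37 m. ΔE = E₁ − E₂ = 3.41 m.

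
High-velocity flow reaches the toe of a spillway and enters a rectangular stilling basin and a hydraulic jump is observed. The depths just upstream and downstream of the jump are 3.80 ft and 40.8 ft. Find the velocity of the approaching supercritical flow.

V₁ = 87.8 ft/s

For a rectangular channel the momentum equation gives q² = ½·g·y₁·y₂·(y₁ + y₂) = ½×32.2×3.80×40.8×44.6 = 111328.
q = √111328 = 334 ft²/s.
V₁ = q/y₁ = 334/3.80 = 87.8 ft/s.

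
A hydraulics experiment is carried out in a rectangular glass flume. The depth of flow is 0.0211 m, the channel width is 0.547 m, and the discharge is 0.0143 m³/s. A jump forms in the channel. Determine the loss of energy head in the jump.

ΔE = 0.0211 m

q = Q/b = 0.0143/0.547 = 0.0261 m²/s; V₁ = q/y₁ = 1.24 m/s. Fr₁ = V₁/√(g·y₁) = 2.72.
Bélanger equation: y₂/y₁ = ½[√(1 + 8Fr₁²) − 1] = ½[√60.33 − 1] = 3.38.
y₂ = 3.38 × 0.0211 = 0.0714 m.
V₂ = q/y₂ = 0.0261/0.0714 = 0.366 m/s. E₁ = y₁ + V₁²/2g = 0.0993 m; E₂ = y₂ + V₂²/2g = 0.0782 m. ΔE = E₁ − E₂ = 0.0211 m.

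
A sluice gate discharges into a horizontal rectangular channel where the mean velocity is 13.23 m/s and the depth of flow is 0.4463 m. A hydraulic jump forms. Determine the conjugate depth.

y₂ = 3.774 m

Fr₁ = V₁/√(g·y₁) = 13.23/√(9.81×0.4463) = 6.323.
Sequent-depth ratio: y₂/y₁ = ½[√(1 + 8Fr₁²) − 1] = ½[√320.83 − 1] = 8.456.
y₂ = 8.456 × 0.4463 = 3.774 m.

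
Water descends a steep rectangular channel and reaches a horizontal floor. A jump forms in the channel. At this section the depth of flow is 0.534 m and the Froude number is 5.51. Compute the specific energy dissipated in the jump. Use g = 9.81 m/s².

ΔE = 4.59 m

Fr₁ = 5.51 (given).
From the momentum equation for a rectangular channel, y₂/y₁ = ½[√(1 + 8Fr₁²) − 1] = ½[√243.9 − 1] = 7.31.
y₂ = 7.31 × 0.534 = 3.90 m.
Head loss: ΔE = (y₂ − y₁)³/(4y₁y₂) = (3.90 − 0.534)³/(4×0.534×3.90) = 38.2/8.34 = 4.59 m.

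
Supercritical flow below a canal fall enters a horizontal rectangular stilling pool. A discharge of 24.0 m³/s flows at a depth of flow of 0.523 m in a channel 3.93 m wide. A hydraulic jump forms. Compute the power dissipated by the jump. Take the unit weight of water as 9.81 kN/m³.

P = 886 kW

q = Q/b = 24.0/3.93 = 6.11 m²/s; V₁ = q/y₁ = 11.7 m/s. Fr₁ = V₁/√(g·y₁) = 5.16.
Sequent-depth ratio: y₂/y₁ = ½[√(1 + 8Fr₁²) − 1] = ½[√213.6 − 1] = 6.81.
y₂ = 6.81 × 0.523 = 3.56 m.
Head loss: ΔE = (y₂ − y₁)³/(4y₁y₂) = (3.56 − 0.523)³/(4×0.523×3.56) = 28.0/7.45 = 3.76 m.
P = γ·Q·ΔE = 9.81 × 24.0 × 3.76 = 886 kW.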